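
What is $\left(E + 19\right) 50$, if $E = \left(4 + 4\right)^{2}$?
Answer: $4150$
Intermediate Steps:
$E = 64$ ($E = 8^{2} = 64$)
$\left(E + 19\right) 50 = \left(64 + 19\right) 50 = 83 \cdot 50 = 4150$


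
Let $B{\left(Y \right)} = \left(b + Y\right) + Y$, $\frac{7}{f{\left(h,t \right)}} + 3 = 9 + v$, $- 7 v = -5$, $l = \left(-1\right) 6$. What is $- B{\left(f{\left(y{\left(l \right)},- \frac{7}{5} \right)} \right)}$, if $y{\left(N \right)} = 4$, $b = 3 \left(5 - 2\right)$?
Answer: $- \frac{521}{47} \approx -11.085$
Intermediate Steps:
$l = -6$
$v = \frac{5}{7}$ ($v = \left(- \frac{1}{7}\right) \left(-5\right) = \frac{5}{7} \approx 0.71429$)
$b = 9$ ($b = 3 \cdot 3 = 9$)
$f{\left(h,t \right)} = \frac{49}{47}$ ($f{\left(h,t \right)} = \frac{7}{-3 + \left(9 + \frac{5}{7}\right)} = \frac{7}{-3 + \frac{68}{7}} = \frac{7}{\frac{47}{7}} = 7 \cdot \frac{7}{47} = \frac{49}{47}$)
$B{\left(Y \right)} = 9 + 2 Y$ ($B{\left(Y \right)} = \left(9 + Y\right) + Y = 9 + 2 Y$)
$- B{\left(f{\left(y{\left(l \right)},- \frac{7}{5} \right)} \right)} = - (9 + 2 \cdot \frac{49}{47}) = - (9 + \frac{98}{47}) = \left(-1\right) \frac{521}{47} = - \frac{521}{47}$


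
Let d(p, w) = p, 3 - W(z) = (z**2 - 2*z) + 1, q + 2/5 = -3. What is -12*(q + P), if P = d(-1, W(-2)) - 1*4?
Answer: 504/5 ≈ 100.80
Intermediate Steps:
q = -17/5 (q = -2/5 - 3 = -17/5 ≈ -3.4000)
W(z) = 2 - z**2 + 2*z (W(z) = 3 - ((z**2 - 2*z) + 1) = 3 - (1 + z**2 - 2*z) = 3 + (-1 - z**2 + 2*z) = 2 - z**2 + 2*z)
P = -5 (P = -1 - 1*4 = -1 - 4 = -5)
-12*(q + P) = -12*(-17/5 - 5) = -12*(-42/5) = 504/5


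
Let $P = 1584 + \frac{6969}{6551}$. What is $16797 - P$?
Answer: $\frac{99653394}{6551} \approx 15212.0$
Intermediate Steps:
$P = \frac{10383753}{6551}$ ($P = 1584 + 6969 \cdot \frac{1}{6551} = 1584 + \frac{6969}{6551} = \frac{10383753}{6551} \approx 1585.1$)
$16797 - P = 16797 - \frac{10383753}{6551} = \frac{99653394}{6551}$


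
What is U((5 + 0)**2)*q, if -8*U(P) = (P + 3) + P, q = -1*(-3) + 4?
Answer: -371/8 ≈ -46.375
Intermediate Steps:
q = 7 (q = 3 + 4 = 7)
U(P) = -3/8 - P/4 (U(P) = -((P + 3) + P)/8 = -((3 + P) + P)/8 = -(3 + 2*P)/8 = -3/8 - P/4)
U((5 + 0)**2)*q = (-3/8 - (5 + 0)**2/4)*7 = (-3/8 - 1/4*5**2)*7 = (-3/8 - 1/4*25)*7 = (-3/8 - 25/4)*7 = -53/8*7 = -371/8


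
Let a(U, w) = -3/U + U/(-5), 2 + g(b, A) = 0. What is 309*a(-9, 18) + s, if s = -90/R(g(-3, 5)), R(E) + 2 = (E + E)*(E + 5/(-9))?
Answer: 119927/185 ≈ 648.25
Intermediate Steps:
g(b, A) = -2 (g(b, A) = -2 + 0 = -2)
R(E) = -2 + 2*E*(-5/9 + E) (R(E) = -2 + (E + E)*(E + 5/(-9)) = -2 + (2*E)*(E + 5*(-⅑)) = -2 + (2*E)*(E - 5/9) = -2 + (2*E)*(-5/9 + E) = -2 + 2*E*(-5/9 + E))
a(U, w) = -3/U - U/5 (a(U, w) = -3/U + U*(-⅕) = -3/U - U/5)
s = -405/37 (s = -90/(-2 + 2*(-2)² - 10/9*(-2)) = -90/(-2 + 2*4 + 20/9) = -90/(-2 + 8 + 20/9) = -90/74/9 = -90*9/74 = -405/37 ≈ -10.946)
309*a(-9, 18) + s = 309*(-3/(-9) - ⅕*(-9)) - 405/37 = 309*(-3*(-⅑) + 9/5) - 405/37 = 309*(⅓ + 9/5) - 405/37 = 309*(32/15) - 405/37 = 3296/5 - 405/37 = 119927/185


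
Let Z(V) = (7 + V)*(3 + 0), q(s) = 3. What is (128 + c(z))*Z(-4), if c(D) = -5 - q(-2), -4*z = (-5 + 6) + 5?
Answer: 1080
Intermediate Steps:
Z(V) = 21 + 3*V (Z(V) = (7 + V)*3 = 21 + 3*V)
z = -3/2 (z = -((-5 + 6) + 5)/4 = -(1 + 5)/4 = -1/4*6 = -3/2 ≈ -1.5000)
c(D) = -8 (c(D) = -5 - 1*3 = -5 - 3 = -8)
(128 + c(z))*Z(-4) = (128 - 8)*(21 + 3*(-4)) = 120*(21 - 12) = 120*9 = 1080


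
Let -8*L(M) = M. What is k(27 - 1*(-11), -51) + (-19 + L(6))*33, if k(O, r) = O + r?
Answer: -2659/4 ≈ -664.75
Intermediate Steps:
L(M) = -M/8
k(27 - 1*(-11), -51) + (-19 + L(6))*33 = ((27 - 1*(-11)) - 51) + (-19 - ⅛*6)*33 = ((27 + 11) - 51) + (-19 - ¾)*33 = (38 - 51) - 79/4*33 = -13 - 2607/4 = -2659/4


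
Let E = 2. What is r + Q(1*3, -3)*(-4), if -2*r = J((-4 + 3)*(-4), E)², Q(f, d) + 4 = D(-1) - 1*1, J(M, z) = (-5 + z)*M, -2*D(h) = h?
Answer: -54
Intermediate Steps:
D(h) = -h/2
J(M, z) = M*(-5 + z)
Q(f, d) = -9/2 (Q(f, d) = -4 + (-½*(-1) - 1*1) = -4 + (½ - 1) = -4 - ½ = -9/2)
r = -72 (r = -16*(-5 + 2)²*(-4 + 3)²/2 = -(-1*(-4)*(-3))²/2 = -(4*(-3))²/2 = -½*(-12)² = -½*144 = -72)
r + Q(1*3, -3)*(-4) = -72 - 9/2*(-4) = -72 + 18 = -54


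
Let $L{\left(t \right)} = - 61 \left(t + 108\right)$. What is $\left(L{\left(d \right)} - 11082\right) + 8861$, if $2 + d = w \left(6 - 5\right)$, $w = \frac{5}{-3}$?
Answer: $- \frac{25756}{3} \approx -8585.3$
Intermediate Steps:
$w = - \frac{5}{3}$ ($w = 5 \left(- \frac{1}{3}\right) = - \frac{5}{3} \approx -1.6667$)
$d = - \frac{11}{3}$ ($d = -2 - \frac{5 \left(6 - 5\right)}{3} = -2 - \frac{5}{3} = - \frac{11}{3} \approx -3.6667$)
$L{\left(t \right)} = -6588 - 61 t$ ($L{\left(t \right)} = - 61 \left(108 + t\right) = -6588 - 61 t$)
$\left(L{\left(d \right)} - 11082\right) + 8861 = \left(\left(-6588 - - \frac{671}{3}\right) - 11082\right) + 8861 = \left(\left(-6588 + \frac{671}{3}\right) + \left(-13650 + 2568\right)\right) + 8861 = \left(- \frac{19093}{3} - 11082\right) + 8861 = - \frac{52339}{3} + 8861 = - \frac{25756}{3}$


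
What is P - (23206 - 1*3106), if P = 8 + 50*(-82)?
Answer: -24192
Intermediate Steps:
P = -4092 (P = 8 - 4100 = -4092)
P - (23206 - 1*3106) = -4092 - (23206 - 1*3106) = -4092 - (23206 - 3106) = -4092 - 1*20100 = -4092 - 20100 = -24192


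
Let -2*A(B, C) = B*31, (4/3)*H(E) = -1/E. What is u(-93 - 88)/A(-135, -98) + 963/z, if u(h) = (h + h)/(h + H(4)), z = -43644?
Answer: -3725949083/176500918620 ≈ -0.021110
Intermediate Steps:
H(E) = -3/(4*E) (H(E) = 3*(-1/E)/4 = -3/(4*E))
A(B, C) = -31*B/2 (A(B, C) = -B*31/2 = -31*B/2)
u(h) = 2*h/(-3/16 + h) (u(h) = (h + h)/(h - ¾/4) = (2*h)/(h - ¾*¼) = (2*h)/(h - 3/16) = (2*h)/(-3/16 + h) = 2*h/(-3/16 + h))
u(-93 - 88)/A(-135, -98) + 963/z = (32*(-93 - 88)/(-3 + 16*(-93 - 88)))/((-31/2*(-135))) + 963/(-43644) = (32*(-181)/(-3 + 16*(-181)))/(4185/2) + 963*(-1/43644) = (32*(-181)/(-3 - 2896))*(2/4185) - 321/14548 = (32*(-181)/(-2899))*(2/4185) - 321/14548 = (32*(-181)*(-1/2899))*(2/4185) - 321/14548 = (5792/2899)*(2/4185) - 321/14548 = 11584/12132315 - 321/14548 = -3725949083/176500918620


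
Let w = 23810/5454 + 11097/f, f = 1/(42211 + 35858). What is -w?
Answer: -2362486538716/2727 ≈ -8.6633e+8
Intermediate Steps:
f = 1/78069 ≈ 1.2809e-5
w = 2362486538716/2727 (w = 23810/5454 + 11097/(1/78069) = 23810*(1/5454) + 11097*78069 = 11905/2727 + 866331693 = 2362486538716/2727 ≈ 8.6633e+8)
-w = -1*2362486538716/2727 = -2362486538716/2727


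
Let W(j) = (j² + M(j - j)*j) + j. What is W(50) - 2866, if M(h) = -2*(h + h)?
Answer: -316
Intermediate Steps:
M(h) = -4*h
W(j) = j + j² (W(j) = (j² + (-4*(j - j))*j) + j = (j² + (-4*0)*j) + j = (j² + 0*j) + j = (j² + 0) + j = j² + j = j + j²)
W(50) - 2866 = 50*(1 + 50) - 2866 = 50*51 - 2866 = 2550 - 2866 = -316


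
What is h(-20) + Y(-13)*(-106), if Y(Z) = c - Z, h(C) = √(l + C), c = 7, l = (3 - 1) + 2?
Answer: -2120 + 4*I ≈ -2120.0 + 4.0*I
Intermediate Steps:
l = 4 (l = 2 + 2 = 4)
h(C) = √(4 + C)
Y(Z) = 7 - Z
h(-20) + Y(-13)*(-106) = √(4 - 20) + (7 - 1*(-13))*(-106) = √(-16) + (7 + 13)*(-106) = 4*I + 20*(-106) = 4*I - 2120 = -2120 + 4*I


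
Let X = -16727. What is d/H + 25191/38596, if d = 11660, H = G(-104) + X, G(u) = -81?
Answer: -302489/7371836 ≈ -0.041033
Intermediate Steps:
H = -16808 (H = -81 - 16727 = -16808)
d/H + 25191/38596 = 11660/(-16808) + 25191/38596 = 11660*(-1/16808) + 25191*(1/38596) = -265/382 + 25191/38596 = -302489/7371836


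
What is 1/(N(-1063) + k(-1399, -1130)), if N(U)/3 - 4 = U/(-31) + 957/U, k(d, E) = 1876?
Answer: 32953/65516170 ≈ 0.00050297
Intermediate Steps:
N(U) = 12 + 2871/U - 3*U/31 (N(U) = 12 + 3*(U/(-31) + 957/U) = 12 + 3*(U*(-1/31) + 957/U) = 12 + 3*(-U/31 + 957/U) = 12 + 3*(957/U - U/31) = 12 + (2871/U - 3*U/31) = 12 + 2871/U - 3*U/31)
1/(N(-1063) + k(-1399, -1130)) = 1/((12 + 2871/(-1063) - 3/31*(-1063)) + 1876) = 1/((12 + 2871*(-1/1063) + 3189/31) + 1876) = 1/((12 - 2871/1063 + 3189/31) + 1876) = 1/(3696342/32953 + 1876) = 1/(65516170/32953) = 32953/65516170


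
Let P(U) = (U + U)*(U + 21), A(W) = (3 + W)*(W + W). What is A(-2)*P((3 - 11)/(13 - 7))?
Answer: 1888/9 ≈ 209.78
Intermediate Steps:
A(W) = 2*W*(3 + W) (A(W) = (3 + W)*(2*W) = 2*W*(3 + W))
P(U) = 2*U*(21 + U) (P(U) = (2*U)*(21 + U) = 2*U*(21 + U))
A(-2)*P((3 - 11)/(13 - 7)) = (2*(-2)*(3 - 2))*(2*((3 - 11)/(13 - 7))*(21 + (3 - 11)/(13 - 7))) = (2*(-2)*1)*(2*(-8/6)*(21 - 8/6)) = -8*(-8*1/6)*(21 - 8*1/6) = -8*(-4)*(21 - 4/3)/3 = -8*(-4)*59/(3*3) = -4*(-472/9) = 1888/9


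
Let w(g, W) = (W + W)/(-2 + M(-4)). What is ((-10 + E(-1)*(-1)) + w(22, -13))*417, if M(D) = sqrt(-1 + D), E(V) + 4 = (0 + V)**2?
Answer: -1529/3 + 3614*I*sqrt(5)/3 ≈ -509.67 + 2693.7*I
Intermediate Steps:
E(V) = -4 + V**2 (E(V) = -4 + (0 + V)**2 = -4 + V**2)
w(g, W) = 2*W/(-2 + I*sqrt(5)) (w(g, W) = (W + W)/(-2 + sqrt(-1 - 4)) = (2*W)/(-2 + sqrt(-5)) = (2*W)/(-2 + I*sqrt(5)) = 2*W/(-2 + I*sqrt(5)))
((-10 + E(-1)*(-1)) + w(22, -13))*417 = ((-10 + (-4 + (-1)**2)*(-1)) + (-4/9*(-13) - 2/9*I*(-13)*sqrt(5)))*417 = ((-10 + (-4 + 1)*(-1)) + (52/9 + 26*I*sqrt(5)/9))*417 = ((-10 - 3*(-1)) + (52/9 + 26*I*sqrt(5)/9))*417 = ((-10 + 3) + (52/9 + 26*I*sqrt(5)/9))*417 = (-7 + (52/9 + 26*I*sqrt(5)/9))*417 = (-11/9 + 26*I*sqrt(5)/9)*417 = -1529/3 + 3614*I*sqrt(5)/3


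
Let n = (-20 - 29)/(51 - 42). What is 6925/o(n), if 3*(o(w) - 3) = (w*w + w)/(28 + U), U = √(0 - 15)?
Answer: 1072518329025/508477999 + 3298239000*I*√15/508477999 ≈ 2109.3 + 25.122*I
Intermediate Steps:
n = -49/9 ≈ -5.4444
U = I*√15 (U = √(-15) = I*√15 ≈ 3.873*I)
o(w) = 3 + (w + w²)/(3*(28 + I*√15)) (o(w) = 3 + ((w*w + w)/(28 + I*√15))/3 = 3 + ((w² + w)/(28 + I*√15))/3 = 3 + ((w + w²)/(28 + I*√15))/3 = 3 + (w + w²)/(3*(28 + I*√15)))
6925/o(n) = 6925/(3 + (28/2397)*(-49/9) + 28*(-49/9)²/2397 - 1/2397*I*(-49/9)*√15 - I*√15*(-49/9)²/2397) = 6925/(3 - 1372/21573 + (28/2397)*(2401/81) + 49*I*√15/21573 - 1/2397*I*√15*2401/81) = 6925/(3 - 1372/21573 + 67228/194157 + 49*I*√15/21573 - 2401*I*√15/194157) = 6925/(637351/194157 - 1960*I*√15/194157)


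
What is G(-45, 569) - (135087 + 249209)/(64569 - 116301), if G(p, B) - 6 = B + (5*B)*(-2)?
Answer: -66056221/12933 ≈ -5107.6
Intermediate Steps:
G(p, B) = 6 - 9*B (G(p, B) = 6 + (B + (5*B)*(-2)) = 6 + (B - 10*B) = 6 - 9*B)
G(-45, 569) - (135087 + 249209)/(64569 - 116301) = (6 - 9*569) - (135087 + 249209)/(64569 - 116301) = (6 - 5121) - 384296/(-51732) = -5115 - 384296*(-1)/51732 = -5115 - 1*(-96074/12933) = -5115 + 96074/12933 = -66056221/12933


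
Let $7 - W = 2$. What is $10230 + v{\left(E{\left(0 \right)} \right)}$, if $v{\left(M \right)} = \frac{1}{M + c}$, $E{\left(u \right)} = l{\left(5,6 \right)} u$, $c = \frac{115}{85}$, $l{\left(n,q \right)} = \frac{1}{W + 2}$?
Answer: $\frac{235307}{23} \approx 10231.0$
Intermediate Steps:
$W = 5$ ($W = 7 - 2 = 5$)
$l{\left(n,q \right)} = \frac{1}{7}$ ($l{\left(n,q \right)} = \frac{1}{5 + 2} = \frac{1}{7}$)
$c = \frac{23}{17}$ ($c = 115 \cdot \frac{1}{85} = \frac{23}{17} \approx 1.3529$)
$E{\left(u \right)} = \frac{u}{7}$
$v{\left(M \right)} = \frac{1}{\frac{23}{17} + M}$ ($v{\left(M \right)} = \frac{1}{M + \frac{23}{17}} = \frac{1}{\frac{23}{17} + M}$)
$10230 + v{\left(E{\left(0 \right)} \right)} = 10230 + \frac{17}{23 + 17 \cdot \frac{1}{7} \cdot 0} = 10230 + \frac{17}{23 + 17 \cdot 0} = 10230 + \frac{17}{23 + 0} = 10230 + \frac{17}{23} = \frac{235307}{23}$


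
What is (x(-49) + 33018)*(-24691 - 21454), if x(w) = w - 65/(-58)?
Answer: -88241560715/58 ≈ -1.5214e+9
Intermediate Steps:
x(w) = 65/58 + w (x(w) = w - 65*(-1/58) = w + 65/58 = 65/58 + w)
(x(-49) + 33018)*(-24691 - 21454) = ((65/58 - 49) + 33018)*(-24691 - 21454) = (-2777/58 + 33018)*(-46145) = (1912267/58)*(-46145) = -88241560715/58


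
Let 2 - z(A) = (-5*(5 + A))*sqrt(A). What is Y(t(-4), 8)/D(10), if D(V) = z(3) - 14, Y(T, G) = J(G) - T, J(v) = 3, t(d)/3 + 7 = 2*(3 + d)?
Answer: 15/194 + 25*sqrt(3)/97 ≈ 0.52372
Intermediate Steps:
t(d) = -3 + 6*d (t(d) = -21 + 3*(2*(3 + d)) = -21 + 3*(6 + 2*d) = -21 + (18 + 6*d) = -3 + 6*d)
z(A) = 2 - sqrt(A)*(-25 - 5*A) (z(A) = 2 - (-5*(5 + A))*sqrt(A) = 2 - (-25 - 5*A)*sqrt(A) = 2 - sqrt(A)*(-25 - 5*A))
Y(T, G) = 3 - T
D(V) = -12 + 40*sqrt(3) (D(V) = (2 + 5*3**(3/2) + 25*sqrt(3)) - 14 = (2 + 5*(3*sqrt(3)) + 25*sqrt(3)) - 14 = (2 + 15*sqrt(3) + 25*sqrt(3)) - 14 = (2 + 40*sqrt(3)) - 14 = -12 + 40*sqrt(3))
Y(t(-4), 8)/D(10) = (3 - (-3 + 6*(-4)))/(-12 + 40*sqrt(3)) = (3 - (-3 - 24))/(-12 + 40*sqrt(3)) = (3 - 1*(-27))/(-12 + 40*sqrt(3)) = (3 + 27)/(-12 + 40*sqrt(3)) = 30/(-12 + 40*sqrt(3))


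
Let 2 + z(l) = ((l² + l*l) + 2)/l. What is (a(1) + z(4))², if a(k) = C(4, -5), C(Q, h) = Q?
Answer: 441/4 ≈ 110.25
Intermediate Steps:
a(k) = 4
z(l) = -2 + (2 + 2*l²)/l (z(l) = -2 + ((l² + l*l) + 2)/l = -2 + ((l² + l²) + 2)/l = -2 + (2*l² + 2)/l = -2 + (2 + 2*l²)/l)
(a(1) + z(4))² = (4 + (-2 + 2*4 + 2/4))² = (4 + (-2 + 8 + 2*(¼)))² = (4 + (-2 + 8 + ½))² = (4 + 13/2)² = (21/2)² = 441/4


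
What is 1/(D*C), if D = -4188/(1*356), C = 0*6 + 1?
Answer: -89/1047 ≈ -0.085005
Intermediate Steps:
C = 1 (C = 0 + 1 = 1)
D = -1047/89 (D = -4188/356 = -4188*1/356 = -1047/89 ≈ -11.764)
1/(D*C) = 1/(-1047/89*1) = 1/(-1047/89) = -89/1047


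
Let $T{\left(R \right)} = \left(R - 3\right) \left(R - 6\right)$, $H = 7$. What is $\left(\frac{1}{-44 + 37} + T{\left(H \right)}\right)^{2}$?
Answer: $\frac{729}{49} \approx 14.878$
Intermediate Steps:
$T{\left(R \right)} = \left(-6 + R\right) \left(-3 + R\right)$ ($T{\left(R \right)} = \left(-3 + R\right) \left(-6 + R\right) = \left(-6 + R\right) \left(-3 + R\right)$)
$\left(\frac{1}{-44 + 37} + T{\left(H \right)}\right)^{2} = \left(\frac{1}{-44 + 37} + \left(18 + 7^{2} - 63\right)\right)^{2} = \left(\frac{1}{-7} + \left(18 + 49 - 63\right)\right)^{2} = \left(- \frac{1}{7} + 4\right)^{2} = \left(\frac{27}{7}\right)^{2} = \frac{729}{49}$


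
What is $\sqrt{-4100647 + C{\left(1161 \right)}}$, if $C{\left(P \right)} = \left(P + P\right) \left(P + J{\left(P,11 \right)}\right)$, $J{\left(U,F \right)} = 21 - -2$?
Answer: $i \sqrt{1351399} \approx 1162.5 i$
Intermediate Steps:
$J{\left(U,F \right)} = 23$ ($J{\left(U,F \right)} = 21 + 2 = 23$)
$C{\left(P \right)} = 2 P \left(23 + P\right)$ ($C{\left(P \right)} = \left(P + P\right) \left(P + 23\right) = 2 P \left(23 + P\right)$)
$\sqrt{-4100647 + C{\left(1161 \right)}} = \sqrt{-4100647 + 2 \cdot 1161 \left(23 + 1161\right)} = \sqrt{-4100647 + 2 \cdot 1161 \cdot 1184} = \sqrt{-4100647 + 2749248} = \sqrt{-1351399} = i \sqrt{1351399}$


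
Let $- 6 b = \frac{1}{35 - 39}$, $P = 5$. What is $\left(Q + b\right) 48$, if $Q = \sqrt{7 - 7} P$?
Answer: $2$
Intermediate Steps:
$b = \frac{1}{24}$ ($b = - \frac{1}{6 \left(35 - 39\right)} = - \frac{1}{6 \left(-4\right)} = \left(- \frac{1}{6}\right) \left(- \frac{1}{4}\right) = \frac{1}{24} \approx 0.041667$)
$Q = 0$ ($Q = \sqrt{7 - 7} \cdot 5 = \sqrt{0} \cdot 5 = 0 \cdot 5 = 0$)
$\left(Q + b\right) 48 = \left(0 + \frac{1}{24}\right) 48 = \frac{1}{24} \cdot 48 = 2$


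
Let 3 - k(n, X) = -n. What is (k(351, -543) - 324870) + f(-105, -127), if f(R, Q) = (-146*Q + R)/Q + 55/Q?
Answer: -41232024/127 ≈ -3.2466e+5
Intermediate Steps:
k(n, X) = 3 + n (k(n, X) = 3 - (-1)*n = 3 + n)
f(R, Q) = 55/Q + (R - 146*Q)/Q (f(R, Q) = (R - 146*Q)/Q + 55/Q = 55/Q + (R - 146*Q)/Q)
(k(351, -543) - 324870) + f(-105, -127) = ((3 + 351) - 324870) + (55 - 105 - 146*(-127))/(-127) = (354 - 324870) - (55 - 105 + 18542)/127 = -324516 - 1/127*18492 = -324516 - 18492/127 = -41232024/127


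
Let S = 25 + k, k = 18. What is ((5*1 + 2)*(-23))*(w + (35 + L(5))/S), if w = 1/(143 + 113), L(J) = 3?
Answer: -1573131/11008 ≈ -142.91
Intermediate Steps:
S = 43 (S = 25 + 18 = 43)
w = 1/256 ≈ 0.0039063
((5*1 + 2)*(-23))*(w + (35 + L(5))/S) = ((5*1 + 2)*(-23))*(1/256 + (35 + 3)/43) = ((5 + 2)*(-23))*(1/256 + 38*(1/43)) = (7*(-23))*(1/256 + 38/43) = -161*9771/11008 = -1573131/11008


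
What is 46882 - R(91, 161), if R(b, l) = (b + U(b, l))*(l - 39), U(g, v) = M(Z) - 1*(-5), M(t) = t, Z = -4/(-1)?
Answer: 34682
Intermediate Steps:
Z = 4 (Z = -4*(-1) = 4)
U(g, v) = 9 (U(g, v) = 4 - 1*(-5) = 4 + 5 = 9)
R(b, l) = (-39 + l)*(9 + b) (R(b, l) = (b + 9)*(l - 39) = (9 + b)*(-39 + l) = (-39 + l)*(9 + b))
46882 - R(91, 161) = 46882 - (-351 - 39*91 + 9*161 + 91*161) = 46882 - (-351 - 3549 + 1449 + 14651) = 46882 - 1*12200 = 46882 - 12200 = 34682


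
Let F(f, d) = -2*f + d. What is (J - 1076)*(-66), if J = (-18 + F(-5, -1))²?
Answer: 65670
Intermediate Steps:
F(f, d) = d - 2*f
J = 81 (J = (-18 + (-1 - 2*(-5)))² = (-18 + (-1 + 10))² = (-18 + 9)² = (-9)² = 81)
(J - 1076)*(-66) = (81 - 1076)*(-66) = -995*(-66) = 65670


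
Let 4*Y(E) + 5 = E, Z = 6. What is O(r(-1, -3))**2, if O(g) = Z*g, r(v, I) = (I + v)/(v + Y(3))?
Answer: 256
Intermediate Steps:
Y(E) = -5/4 + E/4
r(v, I) = (I + v)/(-1/2 + v) (r(v, I) = (I + v)/(v + (-5/4 + (1/4)*3)) = (I + v)/(v + (-5/4 + 3/4)) = (I + v)/(v - 1/2) = (I + v)/(-1/2 + v))
O(g) = 6*g
O(r(-1, -3))**2 = (6*(2*(-3 - 1)/(-1 + 2*(-1))))**2 = (6*(2*(-4)/(-1 - 2)))**2 = (6*(2*(-4)/(-3)))**2 = (6*(2*(-1/3)*(-4)))**2 = (6*(8/3))**2 = 16**2 = 256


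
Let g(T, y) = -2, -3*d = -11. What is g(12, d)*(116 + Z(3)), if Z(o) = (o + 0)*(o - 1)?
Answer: -244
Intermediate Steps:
d = 11/3 (d = -⅓*(-11) = 11/3 ≈ 3.6667)
Z(o) = o*(-1 + o)
g(12, d)*(116 + Z(3)) = -2*(116 + 3*(-1 + 3)) = -2*(116 + 3*2) = -2*(116 + 6) = -2*122 = -244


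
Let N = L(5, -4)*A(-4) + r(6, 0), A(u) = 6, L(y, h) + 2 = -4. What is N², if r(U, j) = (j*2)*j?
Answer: 1296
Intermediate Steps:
L(y, h) = -6 (L(y, h) = -2 - 4 = -6)
r(U, j) = 2*j² (r(U, j) = (2*j)*j = 2*j²)
N = -36 (N = -6*6 + 2*0² = -36 + 2*0 = -36 + 0 = -36)
N² = (-36)² = 1296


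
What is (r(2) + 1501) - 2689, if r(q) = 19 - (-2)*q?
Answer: -1165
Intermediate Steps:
r(q) = 19 + 2*q
(r(2) + 1501) - 2689 = ((19 + 2*2) + 1501) - 2689 = ((19 + 4) + 1501) - 2689 = (23 + 1501) - 2689 = 1524 - 2689 = -1165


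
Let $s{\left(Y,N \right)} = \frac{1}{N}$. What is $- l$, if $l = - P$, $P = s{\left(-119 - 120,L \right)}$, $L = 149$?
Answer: $\frac{1}{149} \approx 0.0067114$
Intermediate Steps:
$P = \frac{1}{149} \approx 0.0067114$
$l = - \frac{1}{149}$ ($l = \left(-1\right) \frac{1}{149} = - \frac{1}{149} \approx -0.0067114$)
$- l = \left(-1\right) \left(- \frac{1}{149}\right) = \frac{1}{149}$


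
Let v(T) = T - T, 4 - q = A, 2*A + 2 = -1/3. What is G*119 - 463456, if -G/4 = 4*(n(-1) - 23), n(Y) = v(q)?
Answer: -419664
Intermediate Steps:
A = -7/6 (A = -1 + (-1/3)/2 = -1 + (-1*⅓)/2 = -1 + (½)*(-⅓) = -1 - ⅙ = -7/6 ≈ -1.1667)
q = 31/6 (q = 4 - 1*(-7/6) = 4 + 7/6 = 31/6 ≈ 5.1667)
v(T) = 0
n(Y) = 0
G = 368 (G = -16*(0 - 23) = -16*(-23) = -4*(-92) = 368)
G*119 - 463456 = 368*119 - 463456 = 43792 - 463456 = -419664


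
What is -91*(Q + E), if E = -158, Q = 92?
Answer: 6006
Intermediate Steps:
-91*(Q + E) = -91*(92 - 158) = -91*(-66) = 6006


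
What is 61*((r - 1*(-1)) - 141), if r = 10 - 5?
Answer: -8235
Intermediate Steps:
r = 5
61*((r - 1*(-1)) - 141) = 61*((5 - 1*(-1)) - 141) = 61*((5 + 1) - 141) = 61*(6 - 141) = 61*(-135) = -8235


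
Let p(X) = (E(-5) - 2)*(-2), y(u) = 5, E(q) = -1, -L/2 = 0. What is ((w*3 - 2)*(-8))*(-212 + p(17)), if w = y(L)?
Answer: 21424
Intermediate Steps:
L = 0 (L = -2*0 = 0)
w = 5
p(X) = 6 (p(X) = (-1 - 2)*(-2) = -3*(-2) = 6)
((w*3 - 2)*(-8))*(-212 + p(17)) = ((5*3 - 2)*(-8))*(-212 + 6) = ((15 - 2)*(-8))*(-206) = (13*(-8))*(-206) = -104*(-206) = 21424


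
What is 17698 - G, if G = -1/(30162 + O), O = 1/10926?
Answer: 5832376141000/329550013 ≈ 17698.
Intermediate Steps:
O = 1/10926 ≈ 9.1525e-5
G = -10926/329550013 (G = -1/(30162 + 1/10926) = -1/329550013/10926 = -1*10926/329550013 = -10926/329550013 ≈ -3.3154e-5)
17698 - G = 17698 - 1*(-10926/329550013) = 17698 + 10926/329550013 = 5832376141000/329550013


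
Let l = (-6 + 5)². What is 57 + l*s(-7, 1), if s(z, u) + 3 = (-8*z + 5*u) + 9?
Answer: 124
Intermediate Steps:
l = 1 (l = (-1)² = 1)
s(z, u) = 6 - 8*z + 5*u (s(z, u) = -3 + ((-8*z + 5*u) + 9) = -3 + (9 - 8*z + 5*u) = 6 - 8*z + 5*u)
57 + l*s(-7, 1) = 57 + 1*(6 - 8*(-7) + 5*1) = 57 + 1*(6 + 56 + 5) = 57 + 1*67 = 57 + 67 = 124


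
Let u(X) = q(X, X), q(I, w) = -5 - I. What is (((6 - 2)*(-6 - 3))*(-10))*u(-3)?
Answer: -720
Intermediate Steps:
u(X) = -5 - X
(((6 - 2)*(-6 - 3))*(-10))*u(-3) = (((6 - 2)*(-6 - 3))*(-10))*(-5 - 1*(-3)) = ((4*(-9))*(-10))*(-5 + 3) = -36*(-10)*(-2) = 360*(-2) = -720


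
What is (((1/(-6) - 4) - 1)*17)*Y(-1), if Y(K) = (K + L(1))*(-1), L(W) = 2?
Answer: 527/6 ≈ 87.833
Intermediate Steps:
Y(K) = -2 - K (Y(K) = (K + 2)*(-1) = (2 + K)*(-1) = -2 - K)
(((1/(-6) - 4) - 1)*17)*Y(-1) = (((1/(-6) - 4) - 1)*17)*(-2 - 1*(-1)) = (((-⅙ - 4) - 1)*17)*(-2 + 1) = ((-25/6 - 1)*17)*(-1) = -31/6*17*(-1) = -527/6*(-1) = 527/6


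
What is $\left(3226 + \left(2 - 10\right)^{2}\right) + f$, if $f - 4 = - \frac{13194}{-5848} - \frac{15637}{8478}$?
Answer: $\frac{40833693173}{12394836} \approx 3294.4$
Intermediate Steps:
$f = \frac{54682733}{12394836}$ ($f = 4 - \left(- \frac{6597}{2924} + \frac{15637}{8478}\right) = 4 - - \frac{5103389}{12394836} = 4 + \left(\frac{6597}{2924} - \frac{15637}{8478}\right) = 4 + \frac{5103389}{12394836} = \frac{54682733}{12394836} \approx 4.4117$)
$\left(3226 + \left(2 - 10\right)^{2}\right) + f = \left(3226 + \left(2 - 10\right)^{2}\right) + \frac{54682733}{12394836} = \left(3226 + \left(-8\right)^{2}\right) + \frac{54682733}{12394836} = \left(3226 + 64\right) + \frac{54682733}{12394836} = 3290 + \frac{54682733}{12394836} = \frac{40833693173}{12394836}$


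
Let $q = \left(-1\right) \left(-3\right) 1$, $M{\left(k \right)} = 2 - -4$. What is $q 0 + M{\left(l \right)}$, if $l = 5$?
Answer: $6$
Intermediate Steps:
$M{\left(k \right)} = 6$ ($M{\left(k \right)} = 2 + 4 = 6$)
$q = 3$ ($q = 3 \cdot 1 = 3$)
$q 0 + M{\left(l \right)} = 3 \cdot 0 + 6 = 0 + 6 = 6$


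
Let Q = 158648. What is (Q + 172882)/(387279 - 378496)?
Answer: 331530/8783 ≈ 37.747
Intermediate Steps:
(Q + 172882)/(387279 - 378496) = (158648 + 172882)/(387279 - 378496) = 331530/8783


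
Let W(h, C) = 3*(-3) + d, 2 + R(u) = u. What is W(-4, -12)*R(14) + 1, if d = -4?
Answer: -155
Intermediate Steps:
R(u) = -2 + u
W(h, C) = -13 (W(h, C) = 3*(-3) - 4 = -9 - 4 = -13)
W(-4, -12)*R(14) + 1 = -13*(-2 + 14) + 1 = -13*12 + 1 = -156 + 1 = -155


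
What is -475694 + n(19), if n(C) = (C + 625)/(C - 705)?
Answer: -23309052/49 ≈ -4.7570e+5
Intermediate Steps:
n(C) = (625 + C)/(-705 + C)
-475694 + n(19) = -475694 + (625 + 19)/(-705 + 19) = -475694 + 644/(-686) = -475694 - 1/686*644 = -475694 - 46/49 = -23309052/49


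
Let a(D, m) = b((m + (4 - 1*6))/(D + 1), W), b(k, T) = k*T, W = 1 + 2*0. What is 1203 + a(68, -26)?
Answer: 82979/69 ≈ 1202.6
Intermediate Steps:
W = 1 (W = 1 + 0 = 1)
b(k, T) = T*k
a(D, m) = (-2 + m)/(1 + D) (a(D, m) = 1*((m + (4 - 1*6))/(D + 1)) = 1*((m + (4 - 6))/(1 + D)) = 1*((m - 2)/(1 + D)) = 1*((-2 + m)/(1 + D)) = (-2 + m)/(1 + D))
1203 + a(68, -26) = 1203 + (-2 - 26)/(1 + 68) = 1203 - 28/69 = 82979/69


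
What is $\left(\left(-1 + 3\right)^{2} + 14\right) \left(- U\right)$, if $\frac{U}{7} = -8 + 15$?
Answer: $-882$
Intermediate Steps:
$U = 49$ ($U = 7 \left(-8 + 15\right) = 7 \cdot 7 = 49$)
$\left(\left(-1 + 3\right)^{2} + 14\right) \left(- U\right) = \left(\left(-1 + 3\right)^{2} + 14\right) \left(\left(-1\right) 49\right) = \left(2^{2} + 14\right) \left(-49\right) = \left(4 + 14\right) \left(-49\right) = 18 \left(-49\right) = -882$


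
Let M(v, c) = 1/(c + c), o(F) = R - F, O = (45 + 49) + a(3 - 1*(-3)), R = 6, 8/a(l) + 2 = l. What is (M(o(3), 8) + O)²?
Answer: 2362369/256 ≈ 9228.0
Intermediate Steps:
a(l) = 8/(-2 + l)
O = 96 (O = (45 + 49) + 8/(-2 + (3 - 1*(-3))) = 94 + 8/(-2 + (3 + 3)) = 94 + 8/(-2 + 6) = 94 + 8/4 = 94 + 8*(¼) = 94 + 2 = 96)
o(F) = 6 - F
M(v, c) = 1/(2*c)
(M(o(3), 8) + O)² = ((½)/8 + 96)² = ((½)*(⅛) + 96)² = (1/16 + 96)² = (1537/16)² = 2362369/256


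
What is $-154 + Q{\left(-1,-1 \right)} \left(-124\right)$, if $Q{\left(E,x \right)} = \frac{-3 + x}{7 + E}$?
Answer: $- \frac{214}{3} \approx -71.333$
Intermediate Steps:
$Q{\left(E,x \right)} = \frac{-3 + x}{7 + E}$
$-154 + Q{\left(-1,-1 \right)} \left(-124\right) = -154 + \frac{-3 - 1}{7 - 1} \left(-124\right) = -154 + \frac{1}{6} \left(-4\right) \left(-124\right) = -154 - - \frac{248}{3} = -154 + \frac{248}{3} = - \frac{214}{3}$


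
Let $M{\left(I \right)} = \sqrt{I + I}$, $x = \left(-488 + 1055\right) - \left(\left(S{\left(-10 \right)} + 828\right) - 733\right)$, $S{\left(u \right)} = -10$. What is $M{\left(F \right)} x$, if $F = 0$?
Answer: $0$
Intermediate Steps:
$x = 482$ ($x = \left(-488 + 1055\right) - \left(\left(-10 + 828\right) - 733\right) = 567 - \left(818 - 733\right) = 567 - 85 = 482$)
$M{\left(I \right)} = \sqrt{2} \sqrt{I}$ ($M{\left(I \right)} = \sqrt{2 I} = \sqrt{2} \sqrt{I}$)
$M{\left(F \right)} x = \sqrt{2} \sqrt{0} \cdot 482 = \sqrt{2} \cdot 0 \cdot 482 = 0 \cdot 482 = 0$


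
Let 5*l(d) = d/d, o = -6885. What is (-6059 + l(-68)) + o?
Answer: -64719/5 ≈ -12944.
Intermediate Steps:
l(d) = ⅕ (l(d) = (d/d)/5 = (⅕)*1 = ⅕)
(-6059 + l(-68)) + o = (-6059 + ⅕) - 6885 = -30294/5 - 6885 = -64719/5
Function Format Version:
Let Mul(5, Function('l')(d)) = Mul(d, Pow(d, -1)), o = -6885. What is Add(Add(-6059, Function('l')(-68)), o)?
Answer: Rational(-64719, 5) ≈ -12944.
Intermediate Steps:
Function('l')(d) = Rational(1, 5) (Function('l')(d) = Mul(Rational(1, 5), Mul(d, Pow(d, -1))) = Mul(Rational(1, 5), 1) = Rational(1, 5))
Add(Add(-6059, Function('l')(-68)), o) = Add(Add(-6059, Rational(1, 5)), -6885) = Add(Rational(-30294, 5), -6885) = Rational(-64719, 5)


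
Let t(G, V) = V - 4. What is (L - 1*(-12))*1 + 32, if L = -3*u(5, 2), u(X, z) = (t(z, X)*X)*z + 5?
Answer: -1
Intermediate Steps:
t(G, V) = -4 + V
u(X, z) = 5 + X*z*(-4 + X) (u(X, z) = ((-4 + X)*X)*z + 5 = (X*(-4 + X))*z + 5 = X*z*(-4 + X) + 5 = 5 + X*z*(-4 + X))
L = -45 (L = -3*(5 + 5*2*(-4 + 5)) = -3*(5 + 5*2*1) = -3*(5 + 10) = -3*15 = -45)
(L - 1*(-12))*1 + 32 = (-45 - 1*(-12))*1 + 32 = (-45 + 12)*1 + 32 = -33*1 + 32 = -33 + 32 = -1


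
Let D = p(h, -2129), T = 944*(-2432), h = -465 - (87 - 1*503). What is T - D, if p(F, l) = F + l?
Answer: -2293630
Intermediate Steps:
h = -49 (h = -465 - (87 - 503) = -465 - 1*(-416) = -465 + 416 = -49)
T = -2295808
D = -2178 (D = -49 - 2129 = -2178)
T - D = -2295808 - 1*(-2178) = -2295808 + 2178 = -2293630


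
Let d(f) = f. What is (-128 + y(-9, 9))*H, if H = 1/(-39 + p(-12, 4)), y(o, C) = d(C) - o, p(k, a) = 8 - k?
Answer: 110/19 ≈ 5.7895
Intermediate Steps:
y(o, C) = C - o
H = -1/19 (H = 1/(-39 + (8 - 1*(-12))) = 1/(-39 + (8 + 12)) = 1/(-39 + 20) = 1/(-19) = -1/19 ≈ -0.052632)
(-128 + y(-9, 9))*H = (-128 + (9 - 1*(-9)))*(-1/19) = (-128 + (9 + 9))*(-1/19) = (-128 + 18)*(-1/19) = -110*(-1/19) = 110/19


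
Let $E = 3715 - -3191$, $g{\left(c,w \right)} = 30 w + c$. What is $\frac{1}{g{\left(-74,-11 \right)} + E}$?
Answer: $\frac{1}{6502} \approx 0.0001538$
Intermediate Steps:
$g{\left(c,w \right)} = c + 30 w$
$E = 6906$ ($E = 3715 + 3191 = 6906$)
$\frac{1}{g{\left(-74,-11 \right)} + E} = \frac{1}{\left(-74 + 30 \left(-11\right)\right) + 6906} = \frac{1}{\left(-74 - 330\right) + 6906} = \frac{1}{-404 + 6906} = \frac{1}{6502}$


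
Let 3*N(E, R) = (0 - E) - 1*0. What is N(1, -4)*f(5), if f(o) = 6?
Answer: -2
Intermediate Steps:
N(E, R) = -E/3 (N(E, R) = ((0 - E) - 1*0)/3 = (-E + 0)/3 = (-E)/3 = -E/3)
N(1, -4)*f(5) = -1/3*1*6 = -1/3*6 = -2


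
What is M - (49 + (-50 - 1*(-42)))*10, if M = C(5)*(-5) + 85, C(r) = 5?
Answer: -350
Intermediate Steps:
M = 60 (M = 5*(-5) + 85 = -25 + 85 = 60)
M - (49 + (-50 - 1*(-42)))*10 = 60 - (49 + (-50 - 1*(-42)))*10 = 60 - (49 + (-50 + 42))*10 = 60 - (49 - 8)*10 = 60 - 41*10 = 60 - 1*410 = 60 - 410 = -350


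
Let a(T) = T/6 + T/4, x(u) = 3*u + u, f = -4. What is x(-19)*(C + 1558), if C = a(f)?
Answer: -354844/3 ≈ -1.1828e+5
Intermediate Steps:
x(u) = 4*u
a(T) = 5*T/12 (a(T) = T*(1/6) + T*(1/4) = T/6 + T/4 = 5*T/12)
C = -5/3 (C = (5/12)*(-4) = -5/3 ≈ -1.6667)
x(-19)*(C + 1558) = (4*(-19))*(-5/3 + 1558) = -76*4669/3 = -354844/3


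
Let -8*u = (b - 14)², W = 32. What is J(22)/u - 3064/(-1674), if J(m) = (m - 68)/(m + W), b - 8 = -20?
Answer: 9642/5239 ≈ 1.8404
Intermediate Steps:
b = -12 (b = 8 - 20 = -12)
J(m) = (-68 + m)/(32 + m) (J(m) = (m - 68)/(m + 32) = (-68 + m)/(32 + m))
u = -169/2 (u = -(-12 - 14)²/8 = -⅛*(-26)² = -⅛*676 = -169/2 ≈ -84.500)
J(22)/u - 3064/(-1674) = ((-68 + 22)/(32 + 22))/(-169/2) - 3064/(-1674) = (-46/54)*(-2/169) - 3064*(-1/1674) = ((1/54)*(-46))*(-2/169) + 1532/837 = -23/27*(-2/169) + 1532/837 = 46/4563 + 1532/837 = 9642/5239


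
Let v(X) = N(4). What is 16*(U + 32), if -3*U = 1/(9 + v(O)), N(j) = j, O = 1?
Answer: 19952/39 ≈ 511.59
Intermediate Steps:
v(X) = 4
U = -1/39 (U = -1/(3*(9 + 4)) = -1/3/13 = -1/3*1/13 = -1/39 ≈ -0.025641)
16*(U + 32) = 16*(-1/39 + 32) = 16*(1247/39) = 19952/39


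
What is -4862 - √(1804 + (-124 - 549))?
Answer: -4862 - √1131 ≈ -4895.6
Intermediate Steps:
-4862 - √(1804 + (-124 - 549)) = -4862 - √(1804 - 673) = -4862 - √1131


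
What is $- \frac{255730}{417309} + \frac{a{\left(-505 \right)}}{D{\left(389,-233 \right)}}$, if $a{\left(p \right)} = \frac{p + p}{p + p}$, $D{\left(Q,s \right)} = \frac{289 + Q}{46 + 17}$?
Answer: $- \frac{433907}{834618} \approx -0.51989$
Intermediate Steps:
$D{\left(Q,s \right)} = \frac{289}{63} + \frac{Q}{63}$ ($D{\left(Q,s \right)} = \frac{289 + Q}{63} = \left(289 + Q\right) \frac{1}{63} = \frac{289}{63} + \frac{Q}{63}$)
$a{\left(p \right)} = 1$ ($a{\left(p \right)} = \frac{2 p}{2 p} = 2 p \frac{1}{2 p} = 1$)
$- \frac{255730}{417309} + \frac{a{\left(-505 \right)}}{D{\left(389,-233 \right)}} = - \frac{255730}{417309} + 1 \frac{1}{\frac{289}{63} + \frac{1}{63} \cdot 389} = \left(-255730\right) \frac{1}{417309} + 1 \frac{1}{\frac{289}{63} + \frac{389}{63}} = - \frac{255730}{417309} + 1 \frac{1}{\frac{226}{21}} = - \frac{255730}{417309} + 1 \cdot \frac{21}{226} = - \frac{255730}{417309} + \frac{21}{226} = - \frac{433907}{834618}$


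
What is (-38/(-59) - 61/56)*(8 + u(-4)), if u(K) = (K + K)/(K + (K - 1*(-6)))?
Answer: -4413/826 ≈ -5.3426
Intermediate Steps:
u(K) = 2*K/(6 + 2*K) (u(K) = (2*K)/(K + (K + 6)) = (2*K)/(K + (6 + K)) = (2*K)/(6 + 2*K) = 2*K/(6 + 2*K))
(-38/(-59) - 61/56)*(8 + u(-4)) = (-38/(-59) - 61/56)*(8 - 4/(3 - 4)) = (-38*(-1/59) - 61*1/56)*(8 - 4/(-1)) = (38/59 - 61/56)*(8 - 4*(-1)) = -1471*(8 + 4)/3304 = -1471/3304*12 = -4413/826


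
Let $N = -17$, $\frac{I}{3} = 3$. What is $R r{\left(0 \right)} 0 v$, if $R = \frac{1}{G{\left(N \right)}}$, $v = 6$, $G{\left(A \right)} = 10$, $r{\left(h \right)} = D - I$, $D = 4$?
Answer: $0$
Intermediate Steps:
$I = 9$ ($I = 3 \cdot 3 = 9$)
$r{\left(h \right)} = -5$ ($r{\left(h \right)} = 4 - 9 = -5$)
$R = \frac{1}{10} \approx 0.1$
$R r{\left(0 \right)} 0 v = \frac{\left(-5\right) 0 \cdot 6}{10} = \frac{0 \cdot 6}{10} = \frac{1}{10} \cdot 0 = 0$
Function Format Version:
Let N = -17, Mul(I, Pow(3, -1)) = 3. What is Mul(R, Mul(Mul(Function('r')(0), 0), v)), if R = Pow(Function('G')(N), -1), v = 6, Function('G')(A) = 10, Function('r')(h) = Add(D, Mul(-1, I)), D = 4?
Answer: 0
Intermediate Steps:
I = 9 (I = Mul(3, 3) = 9)
Function('r')(h) = -5 (Function('r')(h) = Add(4, Mul(-1, 9)) = Add(4, -9) = -5)
R = Rational(1, 10) (R = Pow(10, -1) = Rational(1, 10) ≈ 0.10000)
Mul(R, Mul(Mul(Function('r')(0), 0), v)) = Mul(Rational(1, 10), Mul(Mul(-5, 0), 6)) = Mul(Rational(1, 10), Mul(0, 6)) = Mul(Rational(1, 10), 0) = 0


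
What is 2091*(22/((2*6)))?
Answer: 7667/2 ≈ 3833.5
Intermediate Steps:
2091*(22/((2*6))) = 2091*(22/12) = 2091*(22*(1/12)) = 2091*(11/6) = 7667/2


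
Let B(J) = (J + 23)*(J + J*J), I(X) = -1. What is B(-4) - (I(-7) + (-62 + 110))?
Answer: 181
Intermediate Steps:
B(J) = (23 + J)*(J + J**2)
B(-4) - (I(-7) + (-62 + 110)) = -4*(23 + (-4)**2 + 24*(-4)) - (-1 + (-62 + 110)) = -4*(23 + 16 - 96) - (-1 + 48) = -4*(-57) - 1*47 = 228 - 47 = 181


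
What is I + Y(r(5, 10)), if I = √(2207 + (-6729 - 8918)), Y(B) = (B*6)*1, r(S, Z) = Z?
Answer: 60 + 8*I*√210 ≈ 60.0 + 115.93*I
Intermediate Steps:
Y(B) = 6*B (Y(B) = (6*B)*1 = 6*B)
I = 8*I*√210 (I = √(2207 - 15647) = √(-13440) = 8*I*√210 ≈ 115.93*I)
I + Y(r(5, 10)) = 8*I*√210 + 6*10 = 8*I*√210 + 60 = 60 + 8*I*√210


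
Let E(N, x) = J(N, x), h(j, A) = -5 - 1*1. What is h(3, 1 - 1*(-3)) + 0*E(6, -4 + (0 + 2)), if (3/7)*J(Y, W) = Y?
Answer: -6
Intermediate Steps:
J(Y, W) = 7*Y/3
h(j, A) = -6 (h(j, A) = -5 - 1 = -6)
E(N, x) = 7*N/3
h(3, 1 - 1*(-3)) + 0*E(6, -4 + (0 + 2)) = -6 + 0*((7/3)*6) = -6 + 0*14 = -6 + 0 = -6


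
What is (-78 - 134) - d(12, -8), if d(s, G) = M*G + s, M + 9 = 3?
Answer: -272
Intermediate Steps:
M = -6 (M = -9 + 3 = -6)
d(s, G) = s - 6*G (d(s, G) = -6*G + s = s - 6*G)
(-78 - 134) - d(12, -8) = (-78 - 134) - (12 - 6*(-8)) = -212 - (12 + 48) = -212 - 1*60 = -212 - 60 = -272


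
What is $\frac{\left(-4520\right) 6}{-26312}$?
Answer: $\frac{3390}{3289} \approx 1.0307$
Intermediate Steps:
$\frac{\left(-4520\right) 6}{-26312} = \left(-27120\right) \left(- \frac{1}{26312}\right) = \frac{3390}{3289}$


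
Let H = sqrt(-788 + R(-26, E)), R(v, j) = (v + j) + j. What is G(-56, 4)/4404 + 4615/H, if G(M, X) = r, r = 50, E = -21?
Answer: 25/2202 - 4615*I*sqrt(214)/428 ≈ 0.011353 - 157.74*I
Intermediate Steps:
R(v, j) = v + 2*j (R(v, j) = (j + v) + j = v + 2*j)
H = 2*I*sqrt(214) (H = sqrt(-788 + (-26 + 2*(-21))) = sqrt(-788 + (-26 - 42)) = sqrt(-788 - 68) = sqrt(-856) = 2*I*sqrt(214) ≈ 29.257*I)
G(M, X) = 50
G(-56, 4)/4404 + 4615/H = 50/4404 + 4615/((2*I*sqrt(214))) = 50*(1/4404) + 4615*(-I*sqrt(214)/428) = 25/2202 - 4615*I*sqrt(214)/428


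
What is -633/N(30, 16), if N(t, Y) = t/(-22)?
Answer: 2321/5 ≈ 464.20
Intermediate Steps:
N(t, Y) = -t/22 (N(t, Y) = t*(-1/22) = -t/22)
-633/N(30, 16) = -633/((-1/22*30)) = -633/(-15/11) = -633*(-11/15) = 2321/5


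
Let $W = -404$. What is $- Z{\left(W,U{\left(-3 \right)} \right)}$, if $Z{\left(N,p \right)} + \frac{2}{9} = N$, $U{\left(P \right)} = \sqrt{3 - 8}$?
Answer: $\frac{3638}{9} \approx 404.22$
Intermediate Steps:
$U{\left(P \right)} = i \sqrt{5}$ ($U{\left(P \right)} = \sqrt{-5} = i \sqrt{5}$)
$Z{\left(N,p \right)} = - \frac{2}{9} + N$
$- Z{\left(W,U{\left(-3 \right)} \right)} = - (- \frac{2}{9} - 404) = \left(-1\right) \left(- \frac{3638}{9}\right) = \frac{3638}{9}$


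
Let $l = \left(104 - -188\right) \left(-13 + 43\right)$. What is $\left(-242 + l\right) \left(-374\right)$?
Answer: $-3185732$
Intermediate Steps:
$l = 8760$ ($l = \left(104 + 188\right) 30 = 292 \cdot 30 = 8760$)
$\left(-242 + l\right) \left(-374\right) = \left(-242 + 8760\right) \left(-374\right) = 8518 \left(-374\right) = -3185732$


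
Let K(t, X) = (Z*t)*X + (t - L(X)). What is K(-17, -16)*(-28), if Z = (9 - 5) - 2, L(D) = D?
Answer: -15204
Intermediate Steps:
Z = 2 (Z = 4 - 2 = 2)
K(t, X) = t - X + 2*X*t (K(t, X) = (2*t)*X + (t - X) = 2*X*t + (t - X) = t - X + 2*X*t)
K(-17, -16)*(-28) = (-17 - 1*(-16) + 2*(-16)*(-17))*(-28) = (-17 + 16 + 544)*(-28) = 543*(-28) = -15204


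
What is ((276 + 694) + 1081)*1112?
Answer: 2280712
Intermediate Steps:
((276 + 694) + 1081)*1112 = (970 + 1081)*1112 = 2051*1112 = 2280712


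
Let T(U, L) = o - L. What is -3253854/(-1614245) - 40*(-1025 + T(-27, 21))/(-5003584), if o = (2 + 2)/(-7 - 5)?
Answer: 6080013854501/3028878920280 ≈ 2.0073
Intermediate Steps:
o = -⅓ (o = 4/(-12) = 4*(-1/12) = -⅓ ≈ -0.33333)
T(U, L) = -⅓ - L
-3253854/(-1614245) - 40*(-1025 + T(-27, 21))/(-5003584) = -3253854/(-1614245) - 40*(-1025 + (-⅓ - 1*21))/(-5003584) = -3253854*(-1/1614245) - 40*(-1025 + (-⅓ - 21))*(-1/5003584) = 3253854/1614245 - 40*(-1025 - 64/3)*(-1/5003584) = 3253854/1614245 - 40*(-3139/3)*(-1/5003584) = 3253854/1614245 + (125560/3)*(-1/5003584) = 3253854/1614245 - 15695/1876344 = 6080013854501/3028878920280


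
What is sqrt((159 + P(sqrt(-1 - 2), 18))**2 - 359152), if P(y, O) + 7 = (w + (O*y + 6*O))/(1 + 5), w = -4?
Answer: sqrt(-2974547 + 9144*I*sqrt(3))/3 ≈ 1.5305 + 574.9*I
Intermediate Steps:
P(y, O) = -23/3 + O + O*y/6 (P(y, O) = -7 + (-4 + (O*y + 6*O))/(1 + 5) = -7 + (-4 + (6*O + O*y))/6 = -7 + (-4 + 6*O + O*y)*(1/6) = -7 + (-2/3 + O + O*y/6) = -23/3 + O + O*y/6)
sqrt((159 + P(sqrt(-1 - 2), 18))**2 - 359152) = sqrt((159 + (-23/3 + 18 + (1/6)*18*sqrt(-1 - 2)))**2 - 359152) = sqrt((159 + (-23/3 + 18 + (1/6)*18*sqrt(-3)))**2 - 359152) = sqrt((159 + (-23/3 + 18 + (1/6)*18*(I*sqrt(3))))**2 - 359152) = sqrt((159 + (-23/3 + 18 + 3*I*sqrt(3)))**2 - 359152) = sqrt((159 + (31/3 + 3*I*sqrt(3)))**2 - 359152) = sqrt((508/3 + 3*I*sqrt(3))**2 - 359152) = sqrt(-359152 + (508/3 + 3*I*sqrt(3))**2)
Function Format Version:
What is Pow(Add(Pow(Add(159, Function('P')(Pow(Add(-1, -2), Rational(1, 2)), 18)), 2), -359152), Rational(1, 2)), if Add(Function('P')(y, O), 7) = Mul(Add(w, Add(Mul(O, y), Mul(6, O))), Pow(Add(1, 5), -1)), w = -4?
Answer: Mul(Rational(1, 3), Pow(Add(-2974547, Mul(9144, I, Pow(3, Rational(1, 2)))), Rational(1, 2))) ≈ Add(1.5305, Mul(574.90, I))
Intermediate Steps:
Function('P')(y, O) = Add(Rational(-23, 3), O, Mul(Rational(1, 6), O, y)) (Function('P')(y, O) = Add(-7, Mul(Add(-4, Add(Mul(O, y), Mul(6, O))), Pow(Add(1, 5), -1))) = Add(-7, Mul(Add(-4, Add(Mul(6, O), Mul(O, y))), Pow(6, -1))) = Add(-7, Mul(Add(-4, Mul(6, O), Mul(O, y)), Rational(1, 6))) = Add(-7, Add(Rational(-2, 3), O, Mul(Rational(1, 6), O, y))) = Add(Rational(-23, 3), O, Mul(Rational(1, 6), O, y)))
Pow(Add(Pow(Add(159, Function('P')(Pow(Add(-1, -2), Rational(1, 2)), 18)), 2), -359152), Rational(1, 2)) = Pow(Add(Pow(Add(159, Add(Rational(-23, 3), 18, Mul(Rational(1, 6), 18, Pow(Add(-1, -2), Rational(1, 2))))), 2), -359152), Rational(1, 2)) = Pow(Add(Pow(Add(159, Add(Rational(-23, 3), 18, Mul(Rational(1, 6), 18, Pow(-3, Rational(1, 2))))), 2), -359152), Rational(1, 2)) = Pow(Add(Pow(Add(159, Add(Rational(-23, 3), 18, Mul(Rational(1, 6), 18, Mul(I, Pow(3, Rational(1, 2)))))), 2), -359152), Rational(1, 2)) = Pow(Add(Pow(Add(159, Add(Rational(-23, 3), 18, Mul(3, I, Pow(3, Rational(1, 2))))), 2), -359152), Rational(1, 2)) = Pow(Add(Pow(Add(159, Add(Rational(31, 3), Mul(3, I, Pow(3, Rational(1, 2))))), 2), -359152), Rational(1, 2)) = Pow(Add(Pow(Add(Rational(508, 3), Mul(3, I, Pow(3, Rational(1, 2)))), 2), -359152), Rational(1, 2)) = Pow(Add(-359152, Pow(Add(Rational(508, 3), Mul(3, I, Pow(3, Rational(1, 2)))), 2)), Rational(1, 2))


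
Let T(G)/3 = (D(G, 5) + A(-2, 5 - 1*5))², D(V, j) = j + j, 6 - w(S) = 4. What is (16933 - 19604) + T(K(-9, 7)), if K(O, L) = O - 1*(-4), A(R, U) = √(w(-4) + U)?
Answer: -2365 + 60*√2 ≈ -2280.1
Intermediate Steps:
w(S) = 2 (w(S) = 6 - 1*4 = 6 - 4 = 2)
A(R, U) = √(2 + U)
D(V, j) = 2*j
K(O, L) = 4 + O (K(O, L) = O + 4 = 4 + O)
T(G) = 3*(10 + √2)² (T(G) = 3*(2*5 + √(2 + (5 - 1*5)))² = 3*(10 + √(2 + (5 - 5)))² = 3*(10 + √(2 + 0))² = 3*(10 + √2)²)
(16933 - 19604) + T(K(-9, 7)) = (16933 - 19604) + (306 + 60*√2) = -2671 + (306 + 60*√2) = -2365 + 60*√2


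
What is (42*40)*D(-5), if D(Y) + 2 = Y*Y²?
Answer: -213360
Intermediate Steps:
D(Y) = -2 + Y³ (D(Y) = -2 + Y*Y² = -2 + Y³)
(42*40)*D(-5) = (42*40)*(-2 + (-5)³) = 1680*(-2 - 125) = 1680*(-127) = -213360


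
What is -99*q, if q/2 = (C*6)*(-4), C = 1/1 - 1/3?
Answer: 3168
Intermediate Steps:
C = 2/3 (C = 1*1 - 1*1/3 = 1 - 1/3 = 2/3 ≈ 0.66667)
q = -32 (q = 2*(((2/3)*6)*(-4)) = 2*(4*(-4)) = 2*(-16) = -32)
-99*q = -99*(-32) = 3168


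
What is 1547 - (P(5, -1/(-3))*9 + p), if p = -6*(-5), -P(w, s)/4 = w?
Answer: 1697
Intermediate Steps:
P(w, s) = -4*w
p = 30
1547 - (P(5, -1/(-3))*9 + p) = 1547 - (-4*5*9 + 30) = 1547 - (-20*9 + 30) = 1547 - (-180 + 30) = 1547 - 1*(-150) = 1547 + 150 = 1697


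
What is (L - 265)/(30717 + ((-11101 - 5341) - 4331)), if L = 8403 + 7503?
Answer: 15641/9944 ≈ 1.5729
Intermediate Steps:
L = 15906
(L - 265)/(30717 + ((-11101 - 5341) - 4331)) = (15906 - 265)/(30717 + ((-11101 - 5341) - 4331)) = 15641/(30717 + (-16442 - 4331)) = 15641/(30717 - 20773) = 15641/9944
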